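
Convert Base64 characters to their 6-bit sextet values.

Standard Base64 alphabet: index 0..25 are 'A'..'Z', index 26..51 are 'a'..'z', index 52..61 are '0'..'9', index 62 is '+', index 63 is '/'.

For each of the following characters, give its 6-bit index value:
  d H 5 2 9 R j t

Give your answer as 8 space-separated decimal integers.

'd': a..z range, 26 + ord('d') − ord('a') = 29
'H': A..Z range, ord('H') − ord('A') = 7
'5': 0..9 range, 52 + ord('5') − ord('0') = 57
'2': 0..9 range, 52 + ord('2') − ord('0') = 54
'9': 0..9 range, 52 + ord('9') − ord('0') = 61
'R': A..Z range, ord('R') − ord('A') = 17
'j': a..z range, 26 + ord('j') − ord('a') = 35
't': a..z range, 26 + ord('t') − ord('a') = 45

Answer: 29 7 57 54 61 17 35 45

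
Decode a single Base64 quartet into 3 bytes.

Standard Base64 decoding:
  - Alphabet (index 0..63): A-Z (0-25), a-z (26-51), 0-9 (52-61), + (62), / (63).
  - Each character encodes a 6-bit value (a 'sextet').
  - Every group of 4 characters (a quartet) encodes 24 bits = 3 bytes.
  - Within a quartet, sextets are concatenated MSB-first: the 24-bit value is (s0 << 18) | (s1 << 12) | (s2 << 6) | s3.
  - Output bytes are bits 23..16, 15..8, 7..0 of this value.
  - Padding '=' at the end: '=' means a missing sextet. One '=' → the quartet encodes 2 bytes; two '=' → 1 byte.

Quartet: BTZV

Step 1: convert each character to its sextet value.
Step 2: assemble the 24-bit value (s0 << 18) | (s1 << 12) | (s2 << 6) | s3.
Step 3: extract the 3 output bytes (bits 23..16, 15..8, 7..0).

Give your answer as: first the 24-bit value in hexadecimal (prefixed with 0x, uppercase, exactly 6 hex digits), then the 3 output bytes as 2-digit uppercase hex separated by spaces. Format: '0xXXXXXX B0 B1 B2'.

Sextets: B=1, T=19, Z=25, V=21
24-bit: (1<<18) | (19<<12) | (25<<6) | 21
      = 0x040000 | 0x013000 | 0x000640 | 0x000015
      = 0x053655
Bytes: (v>>16)&0xFF=05, (v>>8)&0xFF=36, v&0xFF=55

Answer: 0x053655 05 36 55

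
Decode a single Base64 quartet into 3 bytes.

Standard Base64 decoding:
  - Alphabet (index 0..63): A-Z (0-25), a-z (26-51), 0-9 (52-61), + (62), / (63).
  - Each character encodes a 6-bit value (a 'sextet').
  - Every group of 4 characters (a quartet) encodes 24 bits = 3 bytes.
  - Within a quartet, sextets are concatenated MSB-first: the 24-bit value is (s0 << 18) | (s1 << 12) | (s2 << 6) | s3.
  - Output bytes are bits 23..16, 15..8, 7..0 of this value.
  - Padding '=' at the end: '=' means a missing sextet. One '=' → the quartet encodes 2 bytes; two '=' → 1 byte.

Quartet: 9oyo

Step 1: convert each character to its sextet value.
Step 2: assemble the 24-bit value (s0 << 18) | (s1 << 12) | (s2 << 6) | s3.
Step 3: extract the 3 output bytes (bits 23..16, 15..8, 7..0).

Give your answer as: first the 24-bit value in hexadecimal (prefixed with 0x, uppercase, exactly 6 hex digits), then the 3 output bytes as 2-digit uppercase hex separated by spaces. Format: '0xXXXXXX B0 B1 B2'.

Sextets: 9=61, o=40, y=50, o=40
24-bit: (61<<18) | (40<<12) | (50<<6) | 40
      = 0xF40000 | 0x028000 | 0x000C80 | 0x000028
      = 0xF68CA8
Bytes: (v>>16)&0xFF=F6, (v>>8)&0xFF=8C, v&0xFF=A8

Answer: 0xF68CA8 F6 8C A8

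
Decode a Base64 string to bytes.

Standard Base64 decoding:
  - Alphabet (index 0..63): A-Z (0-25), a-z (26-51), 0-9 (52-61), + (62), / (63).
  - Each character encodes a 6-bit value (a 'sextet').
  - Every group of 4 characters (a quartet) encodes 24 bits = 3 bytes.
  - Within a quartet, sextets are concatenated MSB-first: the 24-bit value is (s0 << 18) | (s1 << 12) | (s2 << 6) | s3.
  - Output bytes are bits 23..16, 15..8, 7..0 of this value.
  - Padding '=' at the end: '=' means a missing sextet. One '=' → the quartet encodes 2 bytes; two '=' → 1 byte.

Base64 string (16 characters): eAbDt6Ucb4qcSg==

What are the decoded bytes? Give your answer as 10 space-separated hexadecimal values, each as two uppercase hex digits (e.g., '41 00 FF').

Answer: 78 06 C3 B7 A5 1C 6F 8A 9C 4A

Derivation:
After char 0 ('e'=30): chars_in_quartet=1 acc=0x1E bytes_emitted=0
After char 1 ('A'=0): chars_in_quartet=2 acc=0x780 bytes_emitted=0
After char 2 ('b'=27): chars_in_quartet=3 acc=0x1E01B bytes_emitted=0
After char 3 ('D'=3): chars_in_quartet=4 acc=0x7806C3 -> emit 78 06 C3, reset; bytes_emitted=3
After char 4 ('t'=45): chars_in_quartet=1 acc=0x2D bytes_emitted=3
After char 5 ('6'=58): chars_in_quartet=2 acc=0xB7A bytes_emitted=3
After char 6 ('U'=20): chars_in_quartet=3 acc=0x2DE94 bytes_emitted=3
After char 7 ('c'=28): chars_in_quartet=4 acc=0xB7A51C -> emit B7 A5 1C, reset; bytes_emitted=6
After char 8 ('b'=27): chars_in_quartet=1 acc=0x1B bytes_emitted=6
After char 9 ('4'=56): chars_in_quartet=2 acc=0x6F8 bytes_emitted=6
After char 10 ('q'=42): chars_in_quartet=3 acc=0x1BE2A bytes_emitted=6
After char 11 ('c'=28): chars_in_quartet=4 acc=0x6F8A9C -> emit 6F 8A 9C, reset; bytes_emitted=9
After char 12 ('S'=18): chars_in_quartet=1 acc=0x12 bytes_emitted=9
After char 13 ('g'=32): chars_in_quartet=2 acc=0x4A0 bytes_emitted=9
Padding '==': partial quartet acc=0x4A0 -> emit 4A; bytes_emitted=10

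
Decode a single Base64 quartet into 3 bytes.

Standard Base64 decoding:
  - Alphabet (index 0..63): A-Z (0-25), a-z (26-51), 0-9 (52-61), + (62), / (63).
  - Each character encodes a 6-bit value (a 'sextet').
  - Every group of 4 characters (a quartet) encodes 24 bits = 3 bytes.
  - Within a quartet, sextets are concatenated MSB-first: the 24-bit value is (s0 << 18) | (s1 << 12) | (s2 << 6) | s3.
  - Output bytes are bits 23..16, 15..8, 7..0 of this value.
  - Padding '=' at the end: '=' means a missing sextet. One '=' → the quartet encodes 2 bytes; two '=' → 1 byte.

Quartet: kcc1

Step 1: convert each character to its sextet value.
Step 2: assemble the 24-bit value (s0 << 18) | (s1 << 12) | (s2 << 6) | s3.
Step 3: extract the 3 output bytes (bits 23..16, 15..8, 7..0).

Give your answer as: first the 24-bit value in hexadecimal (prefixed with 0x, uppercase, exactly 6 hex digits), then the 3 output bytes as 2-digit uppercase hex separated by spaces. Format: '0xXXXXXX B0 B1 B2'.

Sextets: k=36, c=28, c=28, 1=53
24-bit: (36<<18) | (28<<12) | (28<<6) | 53
      = 0x900000 | 0x01C000 | 0x000700 | 0x000035
      = 0x91C735
Bytes: (v>>16)&0xFF=91, (v>>8)&0xFF=C7, v&0xFF=35

Answer: 0x91C735 91 C7 35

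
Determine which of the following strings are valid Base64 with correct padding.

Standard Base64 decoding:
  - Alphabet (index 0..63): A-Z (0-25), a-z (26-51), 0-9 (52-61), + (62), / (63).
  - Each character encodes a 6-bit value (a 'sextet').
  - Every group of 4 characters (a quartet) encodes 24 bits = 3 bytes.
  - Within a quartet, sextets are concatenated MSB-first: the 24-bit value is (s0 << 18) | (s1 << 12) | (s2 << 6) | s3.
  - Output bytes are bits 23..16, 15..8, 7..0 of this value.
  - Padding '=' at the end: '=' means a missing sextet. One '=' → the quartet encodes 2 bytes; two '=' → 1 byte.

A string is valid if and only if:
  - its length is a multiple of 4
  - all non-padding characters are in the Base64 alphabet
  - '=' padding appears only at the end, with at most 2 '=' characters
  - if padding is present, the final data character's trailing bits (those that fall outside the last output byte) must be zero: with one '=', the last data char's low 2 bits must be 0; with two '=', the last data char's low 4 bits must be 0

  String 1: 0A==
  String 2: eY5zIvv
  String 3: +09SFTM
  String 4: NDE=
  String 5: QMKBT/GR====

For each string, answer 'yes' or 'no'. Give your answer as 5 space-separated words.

String 1: '0A==' → valid
String 2: 'eY5zIvv' → invalid (len=7 not mult of 4)
String 3: '+09SFTM' → invalid (len=7 not mult of 4)
String 4: 'NDE=' → valid
String 5: 'QMKBT/GR====' → invalid (4 pad chars (max 2))

Answer: yes no no yes no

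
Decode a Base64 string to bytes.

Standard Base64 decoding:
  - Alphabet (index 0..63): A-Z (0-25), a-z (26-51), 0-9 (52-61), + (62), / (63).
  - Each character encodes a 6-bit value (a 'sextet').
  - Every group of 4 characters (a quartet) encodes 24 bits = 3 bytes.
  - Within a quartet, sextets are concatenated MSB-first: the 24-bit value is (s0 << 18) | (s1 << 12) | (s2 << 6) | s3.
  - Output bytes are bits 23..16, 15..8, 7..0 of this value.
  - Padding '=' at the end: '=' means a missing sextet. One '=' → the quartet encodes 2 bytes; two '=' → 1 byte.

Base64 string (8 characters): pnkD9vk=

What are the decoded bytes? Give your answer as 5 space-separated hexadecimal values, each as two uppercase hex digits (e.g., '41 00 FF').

Answer: A6 79 03 F6 F9

Derivation:
After char 0 ('p'=41): chars_in_quartet=1 acc=0x29 bytes_emitted=0
After char 1 ('n'=39): chars_in_quartet=2 acc=0xA67 bytes_emitted=0
After char 2 ('k'=36): chars_in_quartet=3 acc=0x299E4 bytes_emitted=0
After char 3 ('D'=3): chars_in_quartet=4 acc=0xA67903 -> emit A6 79 03, reset; bytes_emitted=3
After char 4 ('9'=61): chars_in_quartet=1 acc=0x3D bytes_emitted=3
After char 5 ('v'=47): chars_in_quartet=2 acc=0xF6F bytes_emitted=3
After char 6 ('k'=36): chars_in_quartet=3 acc=0x3DBE4 bytes_emitted=3
Padding '=': partial quartet acc=0x3DBE4 -> emit F6 F9; bytes_emitted=5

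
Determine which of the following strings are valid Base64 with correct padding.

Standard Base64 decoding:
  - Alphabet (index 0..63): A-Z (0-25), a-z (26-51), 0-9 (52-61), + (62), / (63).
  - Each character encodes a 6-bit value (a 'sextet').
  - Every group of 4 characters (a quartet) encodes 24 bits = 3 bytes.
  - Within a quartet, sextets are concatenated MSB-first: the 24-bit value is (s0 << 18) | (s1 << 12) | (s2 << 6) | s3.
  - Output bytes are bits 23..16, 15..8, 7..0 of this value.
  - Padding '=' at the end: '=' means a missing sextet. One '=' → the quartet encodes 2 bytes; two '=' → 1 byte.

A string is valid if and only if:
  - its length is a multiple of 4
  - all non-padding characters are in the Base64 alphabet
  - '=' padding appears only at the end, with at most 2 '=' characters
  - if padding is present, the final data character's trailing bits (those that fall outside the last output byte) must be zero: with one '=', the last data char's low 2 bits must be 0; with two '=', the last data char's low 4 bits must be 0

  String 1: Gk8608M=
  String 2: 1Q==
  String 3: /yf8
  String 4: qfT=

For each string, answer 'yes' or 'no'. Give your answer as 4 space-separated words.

Answer: yes yes yes no

Derivation:
String 1: 'Gk8608M=' → valid
String 2: '1Q==' → valid
String 3: '/yf8' → valid
String 4: 'qfT=' → invalid (bad trailing bits)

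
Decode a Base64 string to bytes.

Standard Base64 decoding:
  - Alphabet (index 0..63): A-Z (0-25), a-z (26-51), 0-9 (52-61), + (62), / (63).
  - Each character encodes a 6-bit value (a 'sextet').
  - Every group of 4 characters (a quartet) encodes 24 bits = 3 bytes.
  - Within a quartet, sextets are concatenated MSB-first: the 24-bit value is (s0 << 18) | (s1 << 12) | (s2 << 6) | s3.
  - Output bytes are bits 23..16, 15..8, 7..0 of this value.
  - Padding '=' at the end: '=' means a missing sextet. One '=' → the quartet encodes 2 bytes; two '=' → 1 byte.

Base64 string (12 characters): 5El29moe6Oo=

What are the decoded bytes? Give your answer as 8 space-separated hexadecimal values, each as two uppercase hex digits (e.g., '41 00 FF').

After char 0 ('5'=57): chars_in_quartet=1 acc=0x39 bytes_emitted=0
After char 1 ('E'=4): chars_in_quartet=2 acc=0xE44 bytes_emitted=0
After char 2 ('l'=37): chars_in_quartet=3 acc=0x39125 bytes_emitted=0
After char 3 ('2'=54): chars_in_quartet=4 acc=0xE44976 -> emit E4 49 76, reset; bytes_emitted=3
After char 4 ('9'=61): chars_in_quartet=1 acc=0x3D bytes_emitted=3
After char 5 ('m'=38): chars_in_quartet=2 acc=0xF66 bytes_emitted=3
After char 6 ('o'=40): chars_in_quartet=3 acc=0x3D9A8 bytes_emitted=3
After char 7 ('e'=30): chars_in_quartet=4 acc=0xF66A1E -> emit F6 6A 1E, reset; bytes_emitted=6
After char 8 ('6'=58): chars_in_quartet=1 acc=0x3A bytes_emitted=6
After char 9 ('O'=14): chars_in_quartet=2 acc=0xE8E bytes_emitted=6
After char 10 ('o'=40): chars_in_quartet=3 acc=0x3A3A8 bytes_emitted=6
Padding '=': partial quartet acc=0x3A3A8 -> emit E8 EA; bytes_emitted=8

Answer: E4 49 76 F6 6A 1E E8 EA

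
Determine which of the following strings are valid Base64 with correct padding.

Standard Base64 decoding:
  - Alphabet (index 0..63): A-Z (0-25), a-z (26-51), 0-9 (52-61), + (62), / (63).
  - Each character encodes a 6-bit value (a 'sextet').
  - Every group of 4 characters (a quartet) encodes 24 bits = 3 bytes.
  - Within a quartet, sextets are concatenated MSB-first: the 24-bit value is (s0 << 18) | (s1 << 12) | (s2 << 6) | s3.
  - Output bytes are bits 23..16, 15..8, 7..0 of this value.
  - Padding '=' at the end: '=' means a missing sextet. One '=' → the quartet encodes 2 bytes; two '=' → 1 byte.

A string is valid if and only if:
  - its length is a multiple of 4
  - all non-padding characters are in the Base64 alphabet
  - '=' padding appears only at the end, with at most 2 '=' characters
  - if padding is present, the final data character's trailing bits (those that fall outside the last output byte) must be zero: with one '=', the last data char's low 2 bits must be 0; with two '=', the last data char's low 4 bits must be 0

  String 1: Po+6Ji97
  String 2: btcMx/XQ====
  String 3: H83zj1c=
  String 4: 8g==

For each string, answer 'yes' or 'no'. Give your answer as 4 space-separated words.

Answer: yes no yes yes

Derivation:
String 1: 'Po+6Ji97' → valid
String 2: 'btcMx/XQ====' → invalid (4 pad chars (max 2))
String 3: 'H83zj1c=' → valid
String 4: '8g==' → valid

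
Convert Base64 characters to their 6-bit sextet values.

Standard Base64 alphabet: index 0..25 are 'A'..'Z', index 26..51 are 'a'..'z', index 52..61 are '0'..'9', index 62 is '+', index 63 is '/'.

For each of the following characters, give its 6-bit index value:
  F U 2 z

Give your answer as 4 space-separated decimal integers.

'F': A..Z range, ord('F') − ord('A') = 5
'U': A..Z range, ord('U') − ord('A') = 20
'2': 0..9 range, 52 + ord('2') − ord('0') = 54
'z': a..z range, 26 + ord('z') − ord('a') = 51

Answer: 5 20 54 51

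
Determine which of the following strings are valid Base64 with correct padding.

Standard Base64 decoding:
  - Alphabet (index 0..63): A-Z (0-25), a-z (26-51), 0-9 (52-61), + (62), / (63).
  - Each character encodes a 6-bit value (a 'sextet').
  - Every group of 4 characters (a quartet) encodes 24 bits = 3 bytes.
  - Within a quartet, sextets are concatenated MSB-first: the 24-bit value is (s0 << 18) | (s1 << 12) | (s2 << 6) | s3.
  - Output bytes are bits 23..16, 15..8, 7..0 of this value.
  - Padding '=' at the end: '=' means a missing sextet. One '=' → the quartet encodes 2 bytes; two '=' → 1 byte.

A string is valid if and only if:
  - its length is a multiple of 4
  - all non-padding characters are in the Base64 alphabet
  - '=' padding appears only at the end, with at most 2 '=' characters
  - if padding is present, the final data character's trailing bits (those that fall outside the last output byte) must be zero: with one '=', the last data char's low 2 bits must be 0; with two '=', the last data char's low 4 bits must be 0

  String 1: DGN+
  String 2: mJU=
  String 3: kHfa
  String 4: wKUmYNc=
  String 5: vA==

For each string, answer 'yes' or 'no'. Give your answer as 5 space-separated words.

String 1: 'DGN+' → valid
String 2: 'mJU=' → valid
String 3: 'kHfa' → valid
String 4: 'wKUmYNc=' → valid
String 5: 'vA==' → valid

Answer: yes yes yes yes yes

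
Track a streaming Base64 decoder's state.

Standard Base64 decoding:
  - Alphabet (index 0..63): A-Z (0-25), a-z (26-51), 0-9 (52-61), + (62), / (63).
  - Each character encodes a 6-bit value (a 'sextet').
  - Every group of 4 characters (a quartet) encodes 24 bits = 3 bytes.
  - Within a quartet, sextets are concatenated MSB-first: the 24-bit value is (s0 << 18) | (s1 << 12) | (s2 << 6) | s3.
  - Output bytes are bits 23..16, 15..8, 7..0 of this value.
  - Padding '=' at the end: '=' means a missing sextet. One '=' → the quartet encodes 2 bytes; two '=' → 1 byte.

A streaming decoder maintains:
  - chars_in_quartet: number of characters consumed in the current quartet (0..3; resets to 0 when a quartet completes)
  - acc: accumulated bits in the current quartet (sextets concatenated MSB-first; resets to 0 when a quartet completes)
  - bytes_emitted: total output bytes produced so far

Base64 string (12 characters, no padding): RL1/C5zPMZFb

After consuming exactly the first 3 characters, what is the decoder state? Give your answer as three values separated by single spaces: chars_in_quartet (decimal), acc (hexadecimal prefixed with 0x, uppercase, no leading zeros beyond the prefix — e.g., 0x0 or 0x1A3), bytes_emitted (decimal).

Answer: 3 0x112F5 0

Derivation:
After char 0 ('R'=17): chars_in_quartet=1 acc=0x11 bytes_emitted=0
After char 1 ('L'=11): chars_in_quartet=2 acc=0x44B bytes_emitted=0
After char 2 ('1'=53): chars_in_quartet=3 acc=0x112F5 bytes_emitted=0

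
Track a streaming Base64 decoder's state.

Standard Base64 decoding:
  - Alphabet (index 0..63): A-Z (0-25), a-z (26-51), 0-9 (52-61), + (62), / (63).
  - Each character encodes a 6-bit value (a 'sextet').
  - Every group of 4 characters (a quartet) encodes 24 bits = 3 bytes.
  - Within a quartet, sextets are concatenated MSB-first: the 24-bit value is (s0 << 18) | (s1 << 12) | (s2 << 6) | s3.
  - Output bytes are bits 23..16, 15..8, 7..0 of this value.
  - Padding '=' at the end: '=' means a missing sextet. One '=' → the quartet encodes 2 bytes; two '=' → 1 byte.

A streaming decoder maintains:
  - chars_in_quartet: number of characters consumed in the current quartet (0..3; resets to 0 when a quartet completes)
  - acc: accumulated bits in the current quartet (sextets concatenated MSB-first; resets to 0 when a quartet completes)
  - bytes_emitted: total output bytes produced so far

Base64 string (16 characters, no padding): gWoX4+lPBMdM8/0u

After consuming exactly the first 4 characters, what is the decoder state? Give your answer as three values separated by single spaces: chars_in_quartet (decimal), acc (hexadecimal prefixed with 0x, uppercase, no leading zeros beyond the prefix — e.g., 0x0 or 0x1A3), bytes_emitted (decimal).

After char 0 ('g'=32): chars_in_quartet=1 acc=0x20 bytes_emitted=0
After char 1 ('W'=22): chars_in_quartet=2 acc=0x816 bytes_emitted=0
After char 2 ('o'=40): chars_in_quartet=3 acc=0x205A8 bytes_emitted=0
After char 3 ('X'=23): chars_in_quartet=4 acc=0x816A17 -> emit 81 6A 17, reset; bytes_emitted=3

Answer: 0 0x0 3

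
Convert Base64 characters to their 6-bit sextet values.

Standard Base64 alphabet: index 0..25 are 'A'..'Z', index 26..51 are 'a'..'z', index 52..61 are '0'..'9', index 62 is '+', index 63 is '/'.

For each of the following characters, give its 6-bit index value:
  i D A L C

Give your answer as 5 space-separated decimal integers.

'i': a..z range, 26 + ord('i') − ord('a') = 34
'D': A..Z range, ord('D') − ord('A') = 3
'A': A..Z range, ord('A') − ord('A') = 0
'L': A..Z range, ord('L') − ord('A') = 11
'C': A..Z range, ord('C') − ord('A') = 2

Answer: 34 3 0 11 2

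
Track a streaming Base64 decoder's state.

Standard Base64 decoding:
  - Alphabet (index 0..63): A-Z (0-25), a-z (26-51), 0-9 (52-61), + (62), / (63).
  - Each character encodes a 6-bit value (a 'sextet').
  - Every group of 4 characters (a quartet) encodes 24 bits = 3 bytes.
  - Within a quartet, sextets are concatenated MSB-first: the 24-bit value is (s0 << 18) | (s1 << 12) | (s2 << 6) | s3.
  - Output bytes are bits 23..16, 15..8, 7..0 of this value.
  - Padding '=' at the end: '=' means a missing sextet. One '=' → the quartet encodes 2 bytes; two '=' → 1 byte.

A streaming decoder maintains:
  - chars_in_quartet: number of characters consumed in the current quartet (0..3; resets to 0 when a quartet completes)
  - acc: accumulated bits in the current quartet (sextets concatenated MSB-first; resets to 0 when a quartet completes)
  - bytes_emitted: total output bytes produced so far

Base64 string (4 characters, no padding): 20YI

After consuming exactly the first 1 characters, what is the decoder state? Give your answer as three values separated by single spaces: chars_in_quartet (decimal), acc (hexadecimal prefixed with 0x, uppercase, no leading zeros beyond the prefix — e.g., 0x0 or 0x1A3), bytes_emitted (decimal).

Answer: 1 0x36 0

Derivation:
After char 0 ('2'=54): chars_in_quartet=1 acc=0x36 bytes_emitted=0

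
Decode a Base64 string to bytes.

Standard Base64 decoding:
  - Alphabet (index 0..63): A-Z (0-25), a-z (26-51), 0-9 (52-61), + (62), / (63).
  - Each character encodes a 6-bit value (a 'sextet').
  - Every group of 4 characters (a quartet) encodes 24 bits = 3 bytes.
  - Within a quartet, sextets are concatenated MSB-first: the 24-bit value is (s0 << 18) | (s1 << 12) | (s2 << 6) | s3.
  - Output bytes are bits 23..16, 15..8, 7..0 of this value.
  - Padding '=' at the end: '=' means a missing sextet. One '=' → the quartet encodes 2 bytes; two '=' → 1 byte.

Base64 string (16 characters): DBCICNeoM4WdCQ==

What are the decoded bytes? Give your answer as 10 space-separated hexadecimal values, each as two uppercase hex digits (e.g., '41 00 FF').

After char 0 ('D'=3): chars_in_quartet=1 acc=0x3 bytes_emitted=0
After char 1 ('B'=1): chars_in_quartet=2 acc=0xC1 bytes_emitted=0
After char 2 ('C'=2): chars_in_quartet=3 acc=0x3042 bytes_emitted=0
After char 3 ('I'=8): chars_in_quartet=4 acc=0xC1088 -> emit 0C 10 88, reset; bytes_emitted=3
After char 4 ('C'=2): chars_in_quartet=1 acc=0x2 bytes_emitted=3
After char 5 ('N'=13): chars_in_quartet=2 acc=0x8D bytes_emitted=3
After char 6 ('e'=30): chars_in_quartet=3 acc=0x235E bytes_emitted=3
After char 7 ('o'=40): chars_in_quartet=4 acc=0x8D7A8 -> emit 08 D7 A8, reset; bytes_emitted=6
After char 8 ('M'=12): chars_in_quartet=1 acc=0xC bytes_emitted=6
After char 9 ('4'=56): chars_in_quartet=2 acc=0x338 bytes_emitted=6
After char 10 ('W'=22): chars_in_quartet=3 acc=0xCE16 bytes_emitted=6
After char 11 ('d'=29): chars_in_quartet=4 acc=0x33859D -> emit 33 85 9D, reset; bytes_emitted=9
After char 12 ('C'=2): chars_in_quartet=1 acc=0x2 bytes_emitted=9
After char 13 ('Q'=16): chars_in_quartet=2 acc=0x90 bytes_emitted=9
Padding '==': partial quartet acc=0x90 -> emit 09; bytes_emitted=10

Answer: 0C 10 88 08 D7 A8 33 85 9D 09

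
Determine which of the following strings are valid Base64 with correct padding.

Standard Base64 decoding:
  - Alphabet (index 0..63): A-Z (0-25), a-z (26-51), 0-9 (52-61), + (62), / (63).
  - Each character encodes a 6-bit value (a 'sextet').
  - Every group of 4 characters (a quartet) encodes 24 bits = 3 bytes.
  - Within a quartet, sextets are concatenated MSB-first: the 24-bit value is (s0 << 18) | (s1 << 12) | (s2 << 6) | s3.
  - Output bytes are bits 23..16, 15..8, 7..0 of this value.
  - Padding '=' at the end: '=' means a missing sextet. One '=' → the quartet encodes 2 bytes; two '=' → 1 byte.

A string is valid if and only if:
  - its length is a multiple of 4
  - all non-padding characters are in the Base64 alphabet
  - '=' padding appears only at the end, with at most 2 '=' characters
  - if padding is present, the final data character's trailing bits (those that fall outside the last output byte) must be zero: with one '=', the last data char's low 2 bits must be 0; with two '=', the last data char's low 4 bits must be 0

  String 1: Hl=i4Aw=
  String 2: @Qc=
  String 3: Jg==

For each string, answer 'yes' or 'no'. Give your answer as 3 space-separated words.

Answer: no no yes

Derivation:
String 1: 'Hl=i4Aw=' → invalid (bad char(s): ['=']; '=' in middle)
String 2: '@Qc=' → invalid (bad char(s): ['@'])
String 3: 'Jg==' → valid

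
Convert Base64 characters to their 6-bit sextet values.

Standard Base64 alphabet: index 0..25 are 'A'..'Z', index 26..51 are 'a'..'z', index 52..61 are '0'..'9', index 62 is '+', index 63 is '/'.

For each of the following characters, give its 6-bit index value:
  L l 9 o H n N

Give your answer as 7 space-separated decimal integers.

Answer: 11 37 61 40 7 39 13

Derivation:
'L': A..Z range, ord('L') − ord('A') = 11
'l': a..z range, 26 + ord('l') − ord('a') = 37
'9': 0..9 range, 52 + ord('9') − ord('0') = 61
'o': a..z range, 26 + ord('o') − ord('a') = 40
'H': A..Z range, ord('H') − ord('A') = 7
'n': a..z range, 26 + ord('n') − ord('a') = 39
'N': A..Z range, ord('N') − ord('A') = 13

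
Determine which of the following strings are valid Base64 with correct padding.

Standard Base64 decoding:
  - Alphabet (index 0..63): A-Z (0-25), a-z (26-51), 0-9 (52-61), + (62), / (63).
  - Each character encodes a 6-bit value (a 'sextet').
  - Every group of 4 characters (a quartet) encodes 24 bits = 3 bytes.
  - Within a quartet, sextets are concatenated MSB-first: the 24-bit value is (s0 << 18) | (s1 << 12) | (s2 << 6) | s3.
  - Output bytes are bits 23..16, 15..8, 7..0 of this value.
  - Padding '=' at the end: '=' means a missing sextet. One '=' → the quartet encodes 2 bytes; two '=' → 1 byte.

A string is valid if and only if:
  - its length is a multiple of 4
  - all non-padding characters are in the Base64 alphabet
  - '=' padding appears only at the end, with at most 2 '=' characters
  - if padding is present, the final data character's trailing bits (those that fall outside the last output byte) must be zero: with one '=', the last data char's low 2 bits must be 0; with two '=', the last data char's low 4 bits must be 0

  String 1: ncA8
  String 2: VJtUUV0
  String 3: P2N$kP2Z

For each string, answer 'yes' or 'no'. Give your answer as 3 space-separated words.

Answer: yes no no

Derivation:
String 1: 'ncA8' → valid
String 2: 'VJtUUV0' → invalid (len=7 not mult of 4)
String 3: 'P2N$kP2Z' → invalid (bad char(s): ['$'])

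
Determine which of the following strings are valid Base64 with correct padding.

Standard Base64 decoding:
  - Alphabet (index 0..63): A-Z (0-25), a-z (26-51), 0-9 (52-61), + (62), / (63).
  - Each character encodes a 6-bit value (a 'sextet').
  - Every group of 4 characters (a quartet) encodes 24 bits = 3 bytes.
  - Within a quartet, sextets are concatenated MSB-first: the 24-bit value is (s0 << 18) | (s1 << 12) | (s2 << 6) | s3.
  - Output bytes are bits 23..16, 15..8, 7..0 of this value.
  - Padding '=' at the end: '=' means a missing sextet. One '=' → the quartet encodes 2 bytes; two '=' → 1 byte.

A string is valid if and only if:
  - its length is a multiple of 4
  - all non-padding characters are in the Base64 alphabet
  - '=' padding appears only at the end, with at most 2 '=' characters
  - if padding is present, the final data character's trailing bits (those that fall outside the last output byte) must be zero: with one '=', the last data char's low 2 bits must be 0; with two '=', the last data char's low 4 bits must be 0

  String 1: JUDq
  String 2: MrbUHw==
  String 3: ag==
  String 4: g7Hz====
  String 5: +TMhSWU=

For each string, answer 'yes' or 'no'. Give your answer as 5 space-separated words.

String 1: 'JUDq' → valid
String 2: 'MrbUHw==' → valid
String 3: 'ag==' → valid
String 4: 'g7Hz====' → invalid (4 pad chars (max 2))
String 5: '+TMhSWU=' → valid

Answer: yes yes yes no yes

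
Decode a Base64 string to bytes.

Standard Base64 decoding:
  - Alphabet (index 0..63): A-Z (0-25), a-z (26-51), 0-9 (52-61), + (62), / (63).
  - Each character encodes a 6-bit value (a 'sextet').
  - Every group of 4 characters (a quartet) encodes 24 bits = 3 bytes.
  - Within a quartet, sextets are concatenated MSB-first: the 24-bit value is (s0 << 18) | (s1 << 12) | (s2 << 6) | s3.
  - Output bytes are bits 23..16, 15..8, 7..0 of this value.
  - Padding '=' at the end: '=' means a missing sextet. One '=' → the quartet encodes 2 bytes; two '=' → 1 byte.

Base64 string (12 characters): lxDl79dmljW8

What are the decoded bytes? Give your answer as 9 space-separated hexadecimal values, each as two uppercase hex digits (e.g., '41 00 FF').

Answer: 97 10 E5 EF D7 66 96 35 BC

Derivation:
After char 0 ('l'=37): chars_in_quartet=1 acc=0x25 bytes_emitted=0
After char 1 ('x'=49): chars_in_quartet=2 acc=0x971 bytes_emitted=0
After char 2 ('D'=3): chars_in_quartet=3 acc=0x25C43 bytes_emitted=0
After char 3 ('l'=37): chars_in_quartet=4 acc=0x9710E5 -> emit 97 10 E5, reset; bytes_emitted=3
After char 4 ('7'=59): chars_in_quartet=1 acc=0x3B bytes_emitted=3
After char 5 ('9'=61): chars_in_quartet=2 acc=0xEFD bytes_emitted=3
After char 6 ('d'=29): chars_in_quartet=3 acc=0x3BF5D bytes_emitted=3
After char 7 ('m'=38): chars_in_quartet=4 acc=0xEFD766 -> emit EF D7 66, reset; bytes_emitted=6
After char 8 ('l'=37): chars_in_quartet=1 acc=0x25 bytes_emitted=6
After char 9 ('j'=35): chars_in_quartet=2 acc=0x963 bytes_emitted=6
After char 10 ('W'=22): chars_in_quartet=3 acc=0x258D6 bytes_emitted=6
After char 11 ('8'=60): chars_in_quartet=4 acc=0x9635BC -> emit 96 35 BC, reset; bytes_emitted=9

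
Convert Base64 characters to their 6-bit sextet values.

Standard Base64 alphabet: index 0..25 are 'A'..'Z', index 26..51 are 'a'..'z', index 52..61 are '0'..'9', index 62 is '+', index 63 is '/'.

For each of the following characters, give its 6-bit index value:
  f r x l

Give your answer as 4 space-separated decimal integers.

Answer: 31 43 49 37

Derivation:
'f': a..z range, 26 + ord('f') − ord('a') = 31
'r': a..z range, 26 + ord('r') − ord('a') = 43
'x': a..z range, 26 + ord('x') − ord('a') = 49
'l': a..z range, 26 + ord('l') − ord('a') = 37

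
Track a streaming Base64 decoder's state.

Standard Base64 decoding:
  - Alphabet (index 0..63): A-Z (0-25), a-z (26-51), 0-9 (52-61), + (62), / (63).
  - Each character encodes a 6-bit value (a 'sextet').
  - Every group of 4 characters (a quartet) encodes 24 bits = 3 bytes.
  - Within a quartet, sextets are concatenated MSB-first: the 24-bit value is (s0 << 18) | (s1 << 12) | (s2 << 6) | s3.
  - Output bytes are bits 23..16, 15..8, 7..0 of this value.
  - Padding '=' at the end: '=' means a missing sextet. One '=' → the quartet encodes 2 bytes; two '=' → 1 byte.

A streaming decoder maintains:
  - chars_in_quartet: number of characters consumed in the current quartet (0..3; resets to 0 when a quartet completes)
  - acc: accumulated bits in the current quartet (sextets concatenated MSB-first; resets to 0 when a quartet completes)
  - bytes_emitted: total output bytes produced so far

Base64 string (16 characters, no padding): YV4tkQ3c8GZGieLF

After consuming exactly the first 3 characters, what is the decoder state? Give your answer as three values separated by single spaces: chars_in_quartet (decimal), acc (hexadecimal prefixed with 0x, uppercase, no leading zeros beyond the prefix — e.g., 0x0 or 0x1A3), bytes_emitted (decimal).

After char 0 ('Y'=24): chars_in_quartet=1 acc=0x18 bytes_emitted=0
After char 1 ('V'=21): chars_in_quartet=2 acc=0x615 bytes_emitted=0
After char 2 ('4'=56): chars_in_quartet=3 acc=0x18578 bytes_emitted=0

Answer: 3 0x18578 0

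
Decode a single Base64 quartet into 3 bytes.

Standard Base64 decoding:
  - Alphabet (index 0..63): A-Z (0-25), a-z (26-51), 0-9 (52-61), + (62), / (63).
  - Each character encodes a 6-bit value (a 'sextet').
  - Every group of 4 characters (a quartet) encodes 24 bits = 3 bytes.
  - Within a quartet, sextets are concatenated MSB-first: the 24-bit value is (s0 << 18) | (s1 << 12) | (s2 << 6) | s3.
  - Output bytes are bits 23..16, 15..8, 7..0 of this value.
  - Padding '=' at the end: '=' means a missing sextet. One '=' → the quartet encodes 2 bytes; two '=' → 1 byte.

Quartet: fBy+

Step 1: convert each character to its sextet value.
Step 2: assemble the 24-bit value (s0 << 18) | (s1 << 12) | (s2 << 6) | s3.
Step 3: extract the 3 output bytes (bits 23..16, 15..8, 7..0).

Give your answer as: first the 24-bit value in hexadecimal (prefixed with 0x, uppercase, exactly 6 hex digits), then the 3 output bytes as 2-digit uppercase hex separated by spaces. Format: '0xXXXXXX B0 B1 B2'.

Sextets: f=31, B=1, y=50, +=62
24-bit: (31<<18) | (1<<12) | (50<<6) | 62
      = 0x7C0000 | 0x001000 | 0x000C80 | 0x00003E
      = 0x7C1CBE
Bytes: (v>>16)&0xFF=7C, (v>>8)&0xFF=1C, v&0xFF=BE

Answer: 0x7C1CBE 7C 1C BE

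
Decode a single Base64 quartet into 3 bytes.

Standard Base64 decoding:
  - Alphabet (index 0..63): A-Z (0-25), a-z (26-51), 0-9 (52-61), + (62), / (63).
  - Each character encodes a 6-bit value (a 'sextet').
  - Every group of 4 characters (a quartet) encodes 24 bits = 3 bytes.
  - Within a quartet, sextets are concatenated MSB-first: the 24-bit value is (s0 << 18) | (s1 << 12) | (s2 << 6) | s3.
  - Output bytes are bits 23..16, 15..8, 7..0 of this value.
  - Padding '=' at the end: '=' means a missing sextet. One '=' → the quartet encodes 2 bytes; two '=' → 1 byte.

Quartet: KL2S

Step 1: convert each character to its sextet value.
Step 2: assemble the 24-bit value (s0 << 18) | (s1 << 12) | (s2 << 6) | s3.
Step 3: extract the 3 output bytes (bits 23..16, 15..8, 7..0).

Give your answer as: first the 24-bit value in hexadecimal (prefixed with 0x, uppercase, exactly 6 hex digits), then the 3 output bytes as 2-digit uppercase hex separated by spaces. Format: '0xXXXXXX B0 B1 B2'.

Sextets: K=10, L=11, 2=54, S=18
24-bit: (10<<18) | (11<<12) | (54<<6) | 18
      = 0x280000 | 0x00B000 | 0x000D80 | 0x000012
      = 0x28BD92
Bytes: (v>>16)&0xFF=28, (v>>8)&0xFF=BD, v&0xFF=92

Answer: 0x28BD92 28 BD 92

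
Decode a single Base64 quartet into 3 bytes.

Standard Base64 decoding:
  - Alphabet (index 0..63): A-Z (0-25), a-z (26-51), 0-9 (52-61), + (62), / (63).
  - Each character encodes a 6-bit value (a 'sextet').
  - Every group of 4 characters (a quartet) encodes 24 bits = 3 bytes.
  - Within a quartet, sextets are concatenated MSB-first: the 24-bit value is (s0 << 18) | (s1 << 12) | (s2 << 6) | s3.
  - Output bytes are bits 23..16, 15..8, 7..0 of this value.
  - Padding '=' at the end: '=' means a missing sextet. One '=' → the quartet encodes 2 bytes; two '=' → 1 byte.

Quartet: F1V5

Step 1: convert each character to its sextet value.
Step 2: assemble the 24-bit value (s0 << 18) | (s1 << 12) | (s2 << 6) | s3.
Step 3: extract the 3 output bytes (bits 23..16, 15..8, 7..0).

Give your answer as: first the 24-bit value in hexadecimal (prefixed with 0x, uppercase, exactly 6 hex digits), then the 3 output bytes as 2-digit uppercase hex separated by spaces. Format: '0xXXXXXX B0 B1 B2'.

Sextets: F=5, 1=53, V=21, 5=57
24-bit: (5<<18) | (53<<12) | (21<<6) | 57
      = 0x140000 | 0x035000 | 0x000540 | 0x000039
      = 0x175579
Bytes: (v>>16)&0xFF=17, (v>>8)&0xFF=55, v&0xFF=79

Answer: 0x175579 17 55 79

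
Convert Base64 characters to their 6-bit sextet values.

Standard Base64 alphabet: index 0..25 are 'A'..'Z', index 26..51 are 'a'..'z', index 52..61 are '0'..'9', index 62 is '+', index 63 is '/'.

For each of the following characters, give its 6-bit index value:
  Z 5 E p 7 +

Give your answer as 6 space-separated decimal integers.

Answer: 25 57 4 41 59 62

Derivation:
'Z': A..Z range, ord('Z') − ord('A') = 25
'5': 0..9 range, 52 + ord('5') − ord('0') = 57
'E': A..Z range, ord('E') − ord('A') = 4
'p': a..z range, 26 + ord('p') − ord('a') = 41
'7': 0..9 range, 52 + ord('7') − ord('0') = 59
'+': index 62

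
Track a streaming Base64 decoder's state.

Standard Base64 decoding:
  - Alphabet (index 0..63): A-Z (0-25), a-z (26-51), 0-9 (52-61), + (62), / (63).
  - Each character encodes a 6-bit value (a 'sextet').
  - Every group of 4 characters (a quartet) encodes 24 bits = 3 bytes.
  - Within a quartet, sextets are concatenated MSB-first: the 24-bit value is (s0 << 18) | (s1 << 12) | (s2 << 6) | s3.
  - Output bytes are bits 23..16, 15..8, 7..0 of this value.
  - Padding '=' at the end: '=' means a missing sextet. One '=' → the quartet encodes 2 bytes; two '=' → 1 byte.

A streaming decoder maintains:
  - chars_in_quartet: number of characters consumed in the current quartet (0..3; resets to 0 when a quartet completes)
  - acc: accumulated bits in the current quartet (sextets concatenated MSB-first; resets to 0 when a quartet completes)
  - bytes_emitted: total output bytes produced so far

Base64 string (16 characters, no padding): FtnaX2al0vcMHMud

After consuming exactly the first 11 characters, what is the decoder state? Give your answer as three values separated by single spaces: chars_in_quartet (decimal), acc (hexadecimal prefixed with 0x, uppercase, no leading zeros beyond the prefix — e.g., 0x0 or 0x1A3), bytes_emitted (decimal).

Answer: 3 0x34BDC 6

Derivation:
After char 0 ('F'=5): chars_in_quartet=1 acc=0x5 bytes_emitted=0
After char 1 ('t'=45): chars_in_quartet=2 acc=0x16D bytes_emitted=0
After char 2 ('n'=39): chars_in_quartet=3 acc=0x5B67 bytes_emitted=0
After char 3 ('a'=26): chars_in_quartet=4 acc=0x16D9DA -> emit 16 D9 DA, reset; bytes_emitted=3
After char 4 ('X'=23): chars_in_quartet=1 acc=0x17 bytes_emitted=3
After char 5 ('2'=54): chars_in_quartet=2 acc=0x5F6 bytes_emitted=3
After char 6 ('a'=26): chars_in_quartet=3 acc=0x17D9A bytes_emitted=3
After char 7 ('l'=37): chars_in_quartet=4 acc=0x5F66A5 -> emit 5F 66 A5, reset; bytes_emitted=6
After char 8 ('0'=52): chars_in_quartet=1 acc=0x34 bytes_emitted=6
After char 9 ('v'=47): chars_in_quartet=2 acc=0xD2F bytes_emitted=6
After char 10 ('c'=28): chars_in_quartet=3 acc=0x34BDC bytes_emitted=6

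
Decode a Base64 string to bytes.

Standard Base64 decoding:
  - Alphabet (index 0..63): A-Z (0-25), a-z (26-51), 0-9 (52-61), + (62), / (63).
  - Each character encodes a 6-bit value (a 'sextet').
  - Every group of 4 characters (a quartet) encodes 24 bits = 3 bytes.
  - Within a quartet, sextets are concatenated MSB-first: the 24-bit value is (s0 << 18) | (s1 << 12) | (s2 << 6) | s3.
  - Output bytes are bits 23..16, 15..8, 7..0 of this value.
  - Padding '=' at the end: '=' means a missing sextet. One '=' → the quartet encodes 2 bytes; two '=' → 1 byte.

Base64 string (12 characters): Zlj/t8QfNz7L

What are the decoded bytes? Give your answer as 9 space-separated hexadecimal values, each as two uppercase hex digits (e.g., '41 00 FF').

Answer: 66 58 FF B7 C4 1F 37 3E CB

Derivation:
After char 0 ('Z'=25): chars_in_quartet=1 acc=0x19 bytes_emitted=0
After char 1 ('l'=37): chars_in_quartet=2 acc=0x665 bytes_emitted=0
After char 2 ('j'=35): chars_in_quartet=3 acc=0x19963 bytes_emitted=0
After char 3 ('/'=63): chars_in_quartet=4 acc=0x6658FF -> emit 66 58 FF, reset; bytes_emitted=3
After char 4 ('t'=45): chars_in_quartet=1 acc=0x2D bytes_emitted=3
After char 5 ('8'=60): chars_in_quartet=2 acc=0xB7C bytes_emitted=3
After char 6 ('Q'=16): chars_in_quartet=3 acc=0x2DF10 bytes_emitted=3
After char 7 ('f'=31): chars_in_quartet=4 acc=0xB7C41F -> emit B7 C4 1F, reset; bytes_emitted=6
After char 8 ('N'=13): chars_in_quartet=1 acc=0xD bytes_emitted=6
After char 9 ('z'=51): chars_in_quartet=2 acc=0x373 bytes_emitted=6
After char 10 ('7'=59): chars_in_quartet=3 acc=0xDCFB bytes_emitted=6
After char 11 ('L'=11): chars_in_quartet=4 acc=0x373ECB -> emit 37 3E CB, reset; bytes_emitted=9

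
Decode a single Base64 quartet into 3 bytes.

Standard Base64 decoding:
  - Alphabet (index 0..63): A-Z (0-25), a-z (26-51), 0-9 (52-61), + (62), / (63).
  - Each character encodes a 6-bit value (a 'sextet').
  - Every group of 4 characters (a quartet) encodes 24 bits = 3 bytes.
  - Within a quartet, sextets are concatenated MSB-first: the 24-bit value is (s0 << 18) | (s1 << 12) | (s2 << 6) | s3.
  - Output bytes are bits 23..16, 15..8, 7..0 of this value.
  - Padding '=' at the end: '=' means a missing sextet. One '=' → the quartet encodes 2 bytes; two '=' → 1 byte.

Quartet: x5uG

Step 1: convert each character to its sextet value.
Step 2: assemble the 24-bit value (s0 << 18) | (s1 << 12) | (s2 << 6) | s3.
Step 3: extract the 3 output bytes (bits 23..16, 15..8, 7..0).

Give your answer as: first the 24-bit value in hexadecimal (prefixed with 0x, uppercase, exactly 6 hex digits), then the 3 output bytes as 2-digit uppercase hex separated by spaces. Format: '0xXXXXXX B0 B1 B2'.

Sextets: x=49, 5=57, u=46, G=6
24-bit: (49<<18) | (57<<12) | (46<<6) | 6
      = 0xC40000 | 0x039000 | 0x000B80 | 0x000006
      = 0xC79B86
Bytes: (v>>16)&0xFF=C7, (v>>8)&0xFF=9B, v&0xFF=86

Answer: 0xC79B86 C7 9B 86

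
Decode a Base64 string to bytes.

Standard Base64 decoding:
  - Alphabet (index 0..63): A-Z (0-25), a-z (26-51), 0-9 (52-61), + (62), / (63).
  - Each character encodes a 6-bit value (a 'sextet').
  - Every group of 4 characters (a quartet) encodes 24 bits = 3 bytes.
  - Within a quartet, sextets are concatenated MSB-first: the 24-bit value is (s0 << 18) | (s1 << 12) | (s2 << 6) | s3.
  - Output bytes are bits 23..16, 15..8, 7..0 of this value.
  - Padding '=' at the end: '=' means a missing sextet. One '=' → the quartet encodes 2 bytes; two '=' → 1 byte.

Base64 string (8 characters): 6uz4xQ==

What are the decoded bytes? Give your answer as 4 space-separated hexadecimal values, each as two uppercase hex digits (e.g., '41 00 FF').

Answer: EA EC F8 C5

Derivation:
After char 0 ('6'=58): chars_in_quartet=1 acc=0x3A bytes_emitted=0
After char 1 ('u'=46): chars_in_quartet=2 acc=0xEAE bytes_emitted=0
After char 2 ('z'=51): chars_in_quartet=3 acc=0x3ABB3 bytes_emitted=0
After char 3 ('4'=56): chars_in_quartet=4 acc=0xEAECF8 -> emit EA EC F8, reset; bytes_emitted=3
After char 4 ('x'=49): chars_in_quartet=1 acc=0x31 bytes_emitted=3
After char 5 ('Q'=16): chars_in_quartet=2 acc=0xC50 bytes_emitted=3
Padding '==': partial quartet acc=0xC50 -> emit C5; bytes_emitted=4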